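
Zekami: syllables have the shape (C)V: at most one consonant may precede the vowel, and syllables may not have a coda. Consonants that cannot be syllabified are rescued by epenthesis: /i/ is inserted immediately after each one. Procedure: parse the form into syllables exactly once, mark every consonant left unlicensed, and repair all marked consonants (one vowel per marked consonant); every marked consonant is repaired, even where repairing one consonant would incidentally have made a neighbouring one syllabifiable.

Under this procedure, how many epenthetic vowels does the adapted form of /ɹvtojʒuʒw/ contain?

The unsyllabifiable consonants are /ɹ/, /v/, /j/, /ʒ/, /w/; each receives one epenthetic vowel.

5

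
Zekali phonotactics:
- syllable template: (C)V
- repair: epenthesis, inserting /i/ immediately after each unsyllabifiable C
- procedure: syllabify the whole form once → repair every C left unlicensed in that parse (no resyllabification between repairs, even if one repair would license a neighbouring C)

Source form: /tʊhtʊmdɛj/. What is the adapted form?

tʊhitʊmidɛji

Under (C)V, the unsyllabifiable consonants are /h/, /m/, /j/ (no codas are permitted; onsets are limited to one consonant).
Epenthesis after each stranded consonant: /h/ → /hi/, /m/ → /mi/, /j/ → /ji/.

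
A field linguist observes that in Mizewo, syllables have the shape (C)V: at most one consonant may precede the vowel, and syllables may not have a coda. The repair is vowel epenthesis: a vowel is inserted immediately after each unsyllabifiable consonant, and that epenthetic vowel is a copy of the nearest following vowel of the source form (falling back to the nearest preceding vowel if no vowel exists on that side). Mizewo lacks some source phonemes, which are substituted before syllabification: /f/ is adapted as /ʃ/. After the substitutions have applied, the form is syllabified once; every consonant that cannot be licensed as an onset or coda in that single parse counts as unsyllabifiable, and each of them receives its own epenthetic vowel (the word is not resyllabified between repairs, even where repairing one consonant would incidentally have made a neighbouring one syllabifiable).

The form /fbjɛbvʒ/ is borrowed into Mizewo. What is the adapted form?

Substitution: /f/ → /ʃ/, giving /ʃbjɛbvʒ/.
Under (C)V, the unsyllabifiable consonants are /ʃ/, /b/, /b/, /v/, /ʒ/ (no codas are permitted; onsets are limited to one consonant).
Each unlicensed consonant becomes the onset of a new syllable: /ʃ/ → /ʃɛ/, /b/ → /bɛ/, /b/ → /bɛ/, /v/ → /vɛ/, /ʒ/ → /ʒɛ/.

ʃɛbɛjɛbɛvɛʒɛ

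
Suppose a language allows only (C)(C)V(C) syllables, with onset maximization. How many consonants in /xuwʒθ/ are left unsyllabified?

Under (C)(C)V(C), the unsyllabifiable consonants are /ʒ/, /θ/ (at most one coda consonant is licensed; onsets may contain at most 2 consonants).

2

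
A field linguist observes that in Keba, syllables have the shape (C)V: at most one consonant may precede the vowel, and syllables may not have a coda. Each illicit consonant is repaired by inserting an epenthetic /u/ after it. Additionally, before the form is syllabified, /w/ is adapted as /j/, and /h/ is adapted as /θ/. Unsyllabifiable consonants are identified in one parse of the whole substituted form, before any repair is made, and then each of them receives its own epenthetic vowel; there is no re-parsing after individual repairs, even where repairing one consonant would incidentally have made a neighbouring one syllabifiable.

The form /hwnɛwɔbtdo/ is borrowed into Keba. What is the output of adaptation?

Substitution: /h/ → /θ/, /w/ → /j/, giving /θjnɛjɔbtdo/.
Syllabifying with onset maximization leaves /θ/, /j/, /b/, /t/ stranded (no codas are permitted; onsets are limited to one consonant).
Epenthesis after each stranded consonant: /θ/ → /θu/, /j/ → /ju/, /b/ → /bu/, /t/ → /tu/.

θujunɛjɔbutudo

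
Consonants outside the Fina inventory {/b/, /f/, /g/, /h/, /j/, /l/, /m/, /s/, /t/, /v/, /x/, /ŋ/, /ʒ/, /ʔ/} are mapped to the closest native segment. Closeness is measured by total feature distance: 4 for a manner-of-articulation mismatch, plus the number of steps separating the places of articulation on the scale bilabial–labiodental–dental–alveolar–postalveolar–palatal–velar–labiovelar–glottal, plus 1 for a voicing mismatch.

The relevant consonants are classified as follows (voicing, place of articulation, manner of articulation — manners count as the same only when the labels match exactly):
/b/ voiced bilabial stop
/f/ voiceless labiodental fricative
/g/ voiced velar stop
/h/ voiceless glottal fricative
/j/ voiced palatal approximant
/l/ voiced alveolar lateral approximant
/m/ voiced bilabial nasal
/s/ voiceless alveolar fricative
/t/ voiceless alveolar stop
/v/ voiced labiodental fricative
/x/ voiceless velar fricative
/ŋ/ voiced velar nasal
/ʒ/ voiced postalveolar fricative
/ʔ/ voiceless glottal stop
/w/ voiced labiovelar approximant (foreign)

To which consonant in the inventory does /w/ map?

/j/ is closest: same manner (approximant), place distance 2 (labiovelar→palatal), same voicing; total 2. Next closest is /g/ at distance 5.

j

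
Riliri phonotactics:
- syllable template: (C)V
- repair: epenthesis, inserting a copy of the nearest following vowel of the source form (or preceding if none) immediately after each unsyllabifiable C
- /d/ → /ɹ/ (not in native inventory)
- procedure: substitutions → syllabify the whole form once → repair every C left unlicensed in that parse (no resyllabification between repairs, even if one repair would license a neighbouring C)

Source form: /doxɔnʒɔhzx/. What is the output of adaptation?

Substitution: /d/ → /ɹ/, giving /ɹoxɔnʒɔhzx/.
Under (C)V, the unsyllabifiable consonants are /n/, /h/, /z/, /x/ (no codas are permitted; onsets are limited to one consonant).
Epenthesis after each stranded consonant: /n/ → /nɔ/, /h/ → /hɔ/, /z/ → /zɔ/, /x/ → /xɔ/.

ɹoxɔnɔʒɔhɔzɔxɔ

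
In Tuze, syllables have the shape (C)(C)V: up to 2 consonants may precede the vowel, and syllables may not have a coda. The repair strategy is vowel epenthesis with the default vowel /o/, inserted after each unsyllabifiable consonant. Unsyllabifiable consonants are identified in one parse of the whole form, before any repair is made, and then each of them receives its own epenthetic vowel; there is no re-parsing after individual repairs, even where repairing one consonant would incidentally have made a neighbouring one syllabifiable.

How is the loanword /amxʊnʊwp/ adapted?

amxʊnʊwopo

Syllabifying with onset maximization leaves /w/, /p/ stranded (no codas are permitted; onsets may contain at most 2 consonants).
Epenthesis after each stranded consonant: /w/ → /wo/, /p/ → /po/.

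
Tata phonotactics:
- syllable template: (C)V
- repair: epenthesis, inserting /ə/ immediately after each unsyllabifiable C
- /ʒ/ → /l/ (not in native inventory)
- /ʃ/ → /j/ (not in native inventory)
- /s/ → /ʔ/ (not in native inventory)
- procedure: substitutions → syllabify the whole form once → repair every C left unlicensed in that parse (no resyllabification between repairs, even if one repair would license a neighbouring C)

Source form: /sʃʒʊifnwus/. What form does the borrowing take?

Substitution: /s/ → /ʔ/, /ʃ/ → /j/, /ʒ/ → /l/, giving /ʔjlʊifnwuʔ/.
Under (C)V, the unsyllabifiable consonants are /ʔ/, /j/, /f/, /n/, /ʔ/ (no codas are permitted; onsets are limited to one consonant).
Epenthesis after each stranded consonant: /ʔ/ → /ʔə/, /j/ → /jə/, /f/ → /fə/, /n/ → /nə/, /ʔ/ → /ʔə/.

ʔəjəlʊifənəwuʔə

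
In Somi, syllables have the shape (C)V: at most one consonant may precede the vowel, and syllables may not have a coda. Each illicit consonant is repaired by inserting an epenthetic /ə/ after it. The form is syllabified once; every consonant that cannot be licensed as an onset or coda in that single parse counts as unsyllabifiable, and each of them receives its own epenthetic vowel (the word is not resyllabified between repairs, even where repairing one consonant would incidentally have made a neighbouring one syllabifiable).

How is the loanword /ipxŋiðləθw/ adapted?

ipəxəŋiðələθəwə

The consonants /p/, /x/, /ð/, /θ/, /w/ cannot be parsed into a legal (C)V syllable (no codas are permitted; onsets are limited to one consonant).
Epenthesis after each stranded consonant: /p/ → /pə/, /x/ → /xə/, /ð/ → /ðə/, /θ/ → /θə/, /w/ → /wə/.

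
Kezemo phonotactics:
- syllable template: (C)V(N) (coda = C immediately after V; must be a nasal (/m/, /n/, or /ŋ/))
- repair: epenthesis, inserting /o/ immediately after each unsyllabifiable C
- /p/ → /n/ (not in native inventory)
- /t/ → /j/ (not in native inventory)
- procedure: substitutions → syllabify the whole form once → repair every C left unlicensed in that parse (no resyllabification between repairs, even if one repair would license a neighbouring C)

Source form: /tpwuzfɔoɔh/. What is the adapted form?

jonowuzofɔoɔho

Substitution: /t/ → /j/, /p/ → /n/, giving /jnwuzfɔoɔh/.
Under (C)V(N), the unsyllabifiable consonants are /j/, /n/, /z/, /h/ (only a nasal (/m/, /n/, or /ŋ/) is licensed in coda position; onsets are limited to one consonant).
Each unlicensed consonant becomes the onset of a new syllable: /j/ → /jo/, /n/ → /no/, /z/ → /zo/, /h/ → /ho/.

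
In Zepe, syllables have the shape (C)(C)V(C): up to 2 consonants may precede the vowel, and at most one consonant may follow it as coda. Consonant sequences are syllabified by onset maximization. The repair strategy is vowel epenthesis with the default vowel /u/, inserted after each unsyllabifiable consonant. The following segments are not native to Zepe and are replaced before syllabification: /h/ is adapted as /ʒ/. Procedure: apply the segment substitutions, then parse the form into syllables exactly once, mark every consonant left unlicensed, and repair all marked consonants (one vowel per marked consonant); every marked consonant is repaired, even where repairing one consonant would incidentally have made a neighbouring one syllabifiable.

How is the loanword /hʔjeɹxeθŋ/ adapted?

Substitution: /h/ → /ʒ/, giving /ʒʔjeɹxeθŋ/.
Under (C)(C)V(C), the unsyllabifiable consonants are /ʒ/, /ŋ/ (at most one coda consonant is licensed; onsets may contain at most 2 consonants).
Inserting the epenthetic vowel yields /ʒ/ → /ʒu/, /ŋ/ → /ŋu/.

ʒuʔjeɹxeθŋu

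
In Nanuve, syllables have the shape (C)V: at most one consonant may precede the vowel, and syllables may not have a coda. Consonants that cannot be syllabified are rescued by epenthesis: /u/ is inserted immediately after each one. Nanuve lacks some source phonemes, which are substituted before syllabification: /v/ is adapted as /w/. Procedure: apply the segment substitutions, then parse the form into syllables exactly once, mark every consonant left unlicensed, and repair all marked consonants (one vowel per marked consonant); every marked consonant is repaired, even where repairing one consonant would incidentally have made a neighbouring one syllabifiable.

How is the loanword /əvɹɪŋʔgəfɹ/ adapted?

Substitution: /v/ → /w/, giving /əwɹɪŋʔgəfɹ/.
The consonants /w/, /ŋ/, /ʔ/, /f/, /ɹ/ cannot be parsed into a legal (C)V syllable (no codas are permitted; onsets are limited to one consonant).
Each unlicensed consonant becomes the onset of a new syllable: /w/ → /wu/, /ŋ/ → /ŋu/, /ʔ/ → /ʔu/, /f/ → /fu/, /ɹ/ → /ɹu/.

əwuɹɪŋuʔugəfuɹu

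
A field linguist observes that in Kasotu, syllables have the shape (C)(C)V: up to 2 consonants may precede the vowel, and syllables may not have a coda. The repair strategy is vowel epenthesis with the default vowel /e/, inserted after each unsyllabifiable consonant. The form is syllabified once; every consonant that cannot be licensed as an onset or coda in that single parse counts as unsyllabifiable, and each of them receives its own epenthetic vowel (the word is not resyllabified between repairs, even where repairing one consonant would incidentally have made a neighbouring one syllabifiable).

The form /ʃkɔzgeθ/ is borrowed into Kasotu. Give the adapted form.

ʃkɔzgeθe

Syllabifying with onset maximization leaves /θ/ stranded (no codas are permitted; onsets may contain at most 2 consonants).
Each unlicensed consonant becomes the onset of a new syllable: /θ/ → /θe/.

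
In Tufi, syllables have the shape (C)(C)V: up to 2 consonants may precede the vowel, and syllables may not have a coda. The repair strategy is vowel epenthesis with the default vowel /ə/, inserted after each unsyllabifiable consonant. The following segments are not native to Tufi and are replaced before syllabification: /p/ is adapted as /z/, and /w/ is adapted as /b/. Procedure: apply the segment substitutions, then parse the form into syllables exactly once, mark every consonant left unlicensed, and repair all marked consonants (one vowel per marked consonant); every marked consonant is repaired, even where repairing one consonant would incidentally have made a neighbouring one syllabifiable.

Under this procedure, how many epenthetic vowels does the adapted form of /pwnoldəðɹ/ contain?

3

After substitution the input is /zbnoldəðɹ/.
The unsyllabifiable consonants are /z/, /ð/, /ɹ/; each receives one epenthetic vowel.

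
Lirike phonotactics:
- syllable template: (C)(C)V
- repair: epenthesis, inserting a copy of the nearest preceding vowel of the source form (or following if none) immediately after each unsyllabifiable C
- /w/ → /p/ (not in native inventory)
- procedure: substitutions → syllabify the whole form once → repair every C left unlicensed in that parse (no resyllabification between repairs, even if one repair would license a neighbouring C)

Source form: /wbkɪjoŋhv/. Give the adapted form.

pɪbkɪjoŋohovo

Substitution: /w/ → /p/, giving /pbkɪjoŋhv/.
The consonants /p/, /ŋ/, /h/, /v/ cannot be parsed into a legal (C)(C)V syllable (no codas are permitted; onsets may contain at most 2 consonants).
Inserting the epenthetic vowel yields /p/ → /pɪ/, /ŋ/ → /ŋo/, /h/ → /ho/, /v/ → /vo/.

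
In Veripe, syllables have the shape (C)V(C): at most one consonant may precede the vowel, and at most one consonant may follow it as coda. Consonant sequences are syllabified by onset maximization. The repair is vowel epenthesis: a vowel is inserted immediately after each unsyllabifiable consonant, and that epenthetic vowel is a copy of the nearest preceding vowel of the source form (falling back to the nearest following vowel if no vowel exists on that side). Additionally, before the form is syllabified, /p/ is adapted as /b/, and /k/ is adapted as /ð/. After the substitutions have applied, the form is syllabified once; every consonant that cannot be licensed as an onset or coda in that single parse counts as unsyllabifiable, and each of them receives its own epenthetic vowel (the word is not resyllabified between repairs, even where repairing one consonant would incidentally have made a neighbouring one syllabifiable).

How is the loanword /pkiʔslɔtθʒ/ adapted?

Substitution: /p/ → /b/, /k/ → /ð/, giving /bðiʔslɔtθʒ/.
Syllabifying with onset maximization leaves /b/, /s/, /θ/, /ʒ/ stranded (at most one coda consonant is licensed; onsets are limited to one consonant).
Each unlicensed consonant becomes the onset of a new syllable: /b/ → /bi/, /s/ → /si/, /θ/ → /θɔ/, /ʒ/ → /ʒɔ/.

biðiʔsilɔtθɔʒɔ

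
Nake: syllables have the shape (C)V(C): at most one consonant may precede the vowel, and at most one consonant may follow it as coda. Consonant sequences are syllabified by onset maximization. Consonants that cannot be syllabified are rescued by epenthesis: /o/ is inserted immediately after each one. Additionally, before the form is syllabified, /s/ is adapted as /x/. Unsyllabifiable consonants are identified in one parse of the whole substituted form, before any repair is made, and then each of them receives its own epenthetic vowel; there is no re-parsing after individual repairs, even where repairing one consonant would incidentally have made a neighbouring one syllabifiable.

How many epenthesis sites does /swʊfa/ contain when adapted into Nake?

After substitution the input is /xwʊfa/.
The unsyllabifiable consonants are /x/; each receives one epenthetic vowel.

1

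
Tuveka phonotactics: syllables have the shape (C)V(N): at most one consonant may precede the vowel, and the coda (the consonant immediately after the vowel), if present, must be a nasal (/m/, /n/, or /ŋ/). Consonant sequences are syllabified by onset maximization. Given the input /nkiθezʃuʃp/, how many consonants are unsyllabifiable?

Under (C)V(N), the unsyllabifiable consonants are /n/, /z/, /ʃ/, /p/ (only a nasal (/m/, /n/, or /ŋ/) is licensed in coda position; onsets are limited to one consonant).

4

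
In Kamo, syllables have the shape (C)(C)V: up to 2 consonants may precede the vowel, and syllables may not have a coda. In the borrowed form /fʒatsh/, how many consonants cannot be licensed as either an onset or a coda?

3

Syllabifying with onset maximization leaves /t/, /s/, /h/ stranded (no codas are permitted; onsets may contain at most 2 consonants).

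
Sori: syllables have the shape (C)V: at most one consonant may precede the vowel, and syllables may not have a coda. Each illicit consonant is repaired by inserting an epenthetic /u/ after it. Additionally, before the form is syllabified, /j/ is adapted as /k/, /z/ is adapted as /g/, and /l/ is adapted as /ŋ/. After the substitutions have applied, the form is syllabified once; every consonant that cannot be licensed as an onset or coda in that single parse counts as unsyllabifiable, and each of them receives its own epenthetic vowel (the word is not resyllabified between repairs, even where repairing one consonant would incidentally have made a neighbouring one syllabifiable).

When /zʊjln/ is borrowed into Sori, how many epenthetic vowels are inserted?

After substitution the input is /gʊkŋn/.
The unsyllabifiable consonants are /k/, /ŋ/, /n/; each receives one epenthetic vowel.

3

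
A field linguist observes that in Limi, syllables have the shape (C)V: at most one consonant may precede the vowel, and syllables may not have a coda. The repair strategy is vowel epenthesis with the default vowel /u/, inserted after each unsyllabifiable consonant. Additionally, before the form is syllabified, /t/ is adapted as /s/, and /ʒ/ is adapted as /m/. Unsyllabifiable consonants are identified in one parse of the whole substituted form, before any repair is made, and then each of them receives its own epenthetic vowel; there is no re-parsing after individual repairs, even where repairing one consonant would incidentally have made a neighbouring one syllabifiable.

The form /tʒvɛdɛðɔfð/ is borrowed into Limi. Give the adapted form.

sumuvɛdɛðɔfuðu

Substitution: /t/ → /s/, /ʒ/ → /m/, giving /smvɛdɛðɔfð/.
Syllabifying with onset maximization leaves /s/, /m/, /f/, /ð/ stranded (no codas are permitted; onsets are limited to one consonant).
Each unlicensed consonant becomes the onset of a new syllable: /s/ → /su/, /m/ → /mu/, /f/ → /fu/, /ð/ → /ðu/.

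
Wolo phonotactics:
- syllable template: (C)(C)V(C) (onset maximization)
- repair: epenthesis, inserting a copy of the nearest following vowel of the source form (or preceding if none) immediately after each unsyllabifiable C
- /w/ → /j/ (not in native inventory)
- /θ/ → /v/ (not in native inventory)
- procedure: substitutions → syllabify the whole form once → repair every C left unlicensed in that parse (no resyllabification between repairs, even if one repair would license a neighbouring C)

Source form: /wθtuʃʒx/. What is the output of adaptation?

juvtuʃʒuxu

Substitution: /w/ → /j/, /θ/ → /v/, giving /jvtuʃʒx/.
Under (C)(C)V(C), the unsyllabifiable consonants are /j/, /ʒ/, /x/ (at most one coda consonant is licensed; onsets may contain at most 2 consonants).
Inserting the epenthetic vowel yields /j/ → /ju/, /ʒ/ → /ʒu/, /x/ → /xu/.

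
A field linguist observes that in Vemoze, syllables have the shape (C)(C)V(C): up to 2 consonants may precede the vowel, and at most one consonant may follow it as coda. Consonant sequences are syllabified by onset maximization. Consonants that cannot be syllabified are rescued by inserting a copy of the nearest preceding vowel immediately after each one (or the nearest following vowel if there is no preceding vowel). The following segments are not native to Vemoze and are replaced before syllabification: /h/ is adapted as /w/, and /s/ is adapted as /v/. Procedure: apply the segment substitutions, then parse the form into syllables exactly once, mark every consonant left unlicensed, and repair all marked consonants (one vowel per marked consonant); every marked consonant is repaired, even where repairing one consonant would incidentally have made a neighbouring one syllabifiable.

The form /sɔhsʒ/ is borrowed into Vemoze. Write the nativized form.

vɔwvɔʒɔ

Substitution: /s/ → /v/, /h/ → /w/, giving /vɔwvʒ/.
Syllabifying with onset maximization leaves /v/, /ʒ/ stranded (at most one coda consonant is licensed; onsets may contain at most 2 consonants).
Each unlicensed consonant becomes the onset of a new syllable: /v/ → /vɔ/, /ʒ/ → /ʒɔ/.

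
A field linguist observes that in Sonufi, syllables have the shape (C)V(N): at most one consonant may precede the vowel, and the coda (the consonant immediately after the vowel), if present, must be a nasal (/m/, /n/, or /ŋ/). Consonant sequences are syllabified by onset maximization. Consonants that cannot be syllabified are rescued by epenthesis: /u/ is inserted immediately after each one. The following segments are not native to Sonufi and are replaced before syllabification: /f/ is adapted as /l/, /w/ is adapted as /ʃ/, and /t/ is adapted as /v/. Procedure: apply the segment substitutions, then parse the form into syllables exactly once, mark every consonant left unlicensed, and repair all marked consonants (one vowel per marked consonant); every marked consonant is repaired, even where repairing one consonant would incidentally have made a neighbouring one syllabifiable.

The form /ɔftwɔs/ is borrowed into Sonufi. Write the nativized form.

Substitution: /f/ → /l/, /t/ → /v/, /w/ → /ʃ/, giving /ɔlvʃɔs/.
Syllabifying with onset maximization leaves /l/, /v/, /s/ stranded (only a nasal (/m/, /n/, or /ŋ/) is licensed in coda position; onsets are limited to one consonant).
Inserting the epenthetic vowel yields /l/ → /lu/, /v/ → /vu/, /s/ → /su/.

ɔluvuʃɔsu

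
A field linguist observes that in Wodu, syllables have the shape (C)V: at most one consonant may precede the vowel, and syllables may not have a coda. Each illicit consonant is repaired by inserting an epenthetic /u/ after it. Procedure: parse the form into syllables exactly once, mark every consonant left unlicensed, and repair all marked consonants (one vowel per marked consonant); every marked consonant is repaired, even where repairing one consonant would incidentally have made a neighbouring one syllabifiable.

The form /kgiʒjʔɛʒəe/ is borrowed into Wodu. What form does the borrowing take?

The consonants /k/, /ʒ/, /j/ cannot be parsed into a legal (C)V syllable (no codas are permitted; onsets are limited to one consonant).
Inserting the epenthetic vowel yields /k/ → /ku/, /ʒ/ → /ʒu/, /j/ → /ju/.

kugiʒujuʔɛʒəe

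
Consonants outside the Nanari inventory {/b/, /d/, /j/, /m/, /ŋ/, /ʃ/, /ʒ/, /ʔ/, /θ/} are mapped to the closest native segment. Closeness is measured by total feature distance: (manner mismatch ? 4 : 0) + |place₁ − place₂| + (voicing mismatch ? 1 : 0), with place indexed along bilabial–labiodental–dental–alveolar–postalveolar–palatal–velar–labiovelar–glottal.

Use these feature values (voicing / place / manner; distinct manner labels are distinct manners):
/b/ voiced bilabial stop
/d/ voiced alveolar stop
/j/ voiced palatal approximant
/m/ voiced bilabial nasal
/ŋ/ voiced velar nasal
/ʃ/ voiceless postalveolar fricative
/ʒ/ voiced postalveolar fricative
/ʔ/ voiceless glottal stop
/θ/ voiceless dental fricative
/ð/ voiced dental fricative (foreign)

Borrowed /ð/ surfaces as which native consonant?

/θ/ is closest: same manner (fricative), place distance 0 (dental→dental), voicing differs (+1); total 1. Next closest is /ʒ/ at distance 2.

θ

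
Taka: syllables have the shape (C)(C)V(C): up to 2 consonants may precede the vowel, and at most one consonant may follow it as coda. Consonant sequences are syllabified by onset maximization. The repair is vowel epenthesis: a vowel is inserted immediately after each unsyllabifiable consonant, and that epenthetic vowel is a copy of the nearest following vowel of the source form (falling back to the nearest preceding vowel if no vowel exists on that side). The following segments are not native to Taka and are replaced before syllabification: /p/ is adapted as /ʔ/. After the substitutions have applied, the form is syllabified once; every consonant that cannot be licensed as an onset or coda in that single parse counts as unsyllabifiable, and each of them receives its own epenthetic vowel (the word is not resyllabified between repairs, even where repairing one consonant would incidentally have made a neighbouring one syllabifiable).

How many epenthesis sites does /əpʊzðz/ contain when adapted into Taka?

2

After substitution the input is /əʔʊzðz/.
The unsyllabifiable consonants are /ð/, /z/; each receives one epenthetic vowel.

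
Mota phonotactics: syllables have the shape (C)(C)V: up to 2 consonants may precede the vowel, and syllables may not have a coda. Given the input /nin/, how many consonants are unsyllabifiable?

1

Syllabifying with onset maximization leaves /n/ stranded (no codas are permitted; onsets may contain at most 2 consonants).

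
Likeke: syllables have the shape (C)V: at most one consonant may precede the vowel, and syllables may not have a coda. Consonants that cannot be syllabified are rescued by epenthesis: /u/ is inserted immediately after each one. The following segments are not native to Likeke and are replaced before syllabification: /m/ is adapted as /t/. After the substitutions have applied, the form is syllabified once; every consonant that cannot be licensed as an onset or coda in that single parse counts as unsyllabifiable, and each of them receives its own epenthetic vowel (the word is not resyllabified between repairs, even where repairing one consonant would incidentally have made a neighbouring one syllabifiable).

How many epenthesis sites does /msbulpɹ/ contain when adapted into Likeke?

After substitution the input is /tsbulpɹ/.
The unsyllabifiable consonants are /t/, /s/, /l/, /p/, /ɹ/; each receives one epenthetic vowel.

5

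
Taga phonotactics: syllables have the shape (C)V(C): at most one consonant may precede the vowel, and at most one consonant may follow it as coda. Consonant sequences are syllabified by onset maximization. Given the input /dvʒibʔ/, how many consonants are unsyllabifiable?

Under (C)V(C), the unsyllabifiable consonants are /d/, /v/, /ʔ/ (at most one coda consonant is licensed; onsets are limited to one consonant).

3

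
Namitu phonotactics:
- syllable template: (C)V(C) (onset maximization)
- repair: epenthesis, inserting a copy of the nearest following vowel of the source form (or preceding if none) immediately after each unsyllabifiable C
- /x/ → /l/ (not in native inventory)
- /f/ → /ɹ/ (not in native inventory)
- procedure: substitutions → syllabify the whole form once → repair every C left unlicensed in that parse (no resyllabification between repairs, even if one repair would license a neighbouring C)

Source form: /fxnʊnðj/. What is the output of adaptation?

Substitution: /f/ → /ɹ/, /x/ → /l/, giving /ɹlnʊnðj/.
Syllabifying with onset maximization leaves /ɹ/, /l/, /ð/, /j/ stranded (at most one coda consonant is licensed; onsets are limited to one consonant).
Epenthesis after each stranded consonant: /ɹ/ → /ɹʊ/, /l/ → /lʊ/, /ð/ → /ðʊ/, /j/ → /jʊ/.

ɹʊlʊnʊnðʊjʊ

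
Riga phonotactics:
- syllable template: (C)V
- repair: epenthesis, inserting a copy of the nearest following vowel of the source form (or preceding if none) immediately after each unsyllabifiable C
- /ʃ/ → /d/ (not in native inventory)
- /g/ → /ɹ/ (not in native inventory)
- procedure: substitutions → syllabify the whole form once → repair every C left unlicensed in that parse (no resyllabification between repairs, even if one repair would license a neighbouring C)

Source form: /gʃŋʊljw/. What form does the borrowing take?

Substitution: /g/ → /ɹ/, /ʃ/ → /d/, giving /ɹdŋʊljw/.
Under (C)V, the unsyllabifiable consonants are /ɹ/, /d/, /l/, /j/, /w/ (no codas are permitted; onsets are limited to one consonant).
Epenthesis after each stranded consonant: /ɹ/ → /ɹʊ/, /d/ → /dʊ/, /l/ → /lʊ/, /j/ → /jʊ/, /w/ → /wʊ/.

ɹʊdʊŋʊlʊjʊwʊ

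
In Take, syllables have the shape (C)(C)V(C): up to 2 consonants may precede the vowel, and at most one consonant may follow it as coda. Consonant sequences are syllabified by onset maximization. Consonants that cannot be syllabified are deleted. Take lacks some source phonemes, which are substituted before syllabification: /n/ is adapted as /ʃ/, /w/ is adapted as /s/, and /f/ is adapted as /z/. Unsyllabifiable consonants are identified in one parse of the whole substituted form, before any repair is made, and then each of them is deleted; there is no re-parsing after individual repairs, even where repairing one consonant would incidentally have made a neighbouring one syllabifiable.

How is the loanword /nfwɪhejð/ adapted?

zsɪhej

Substitution: /n/ → /ʃ/, /f/ → /z/, /w/ → /s/, giving /ʃzsɪhejð/.
Syllabifying with onset maximization leaves /ʃ/, /ð/ stranded (at most one coda consonant is licensed; onsets may contain at most 2 consonants).
Each unlicensed consonant is deleted: /ʃ/, /ð/.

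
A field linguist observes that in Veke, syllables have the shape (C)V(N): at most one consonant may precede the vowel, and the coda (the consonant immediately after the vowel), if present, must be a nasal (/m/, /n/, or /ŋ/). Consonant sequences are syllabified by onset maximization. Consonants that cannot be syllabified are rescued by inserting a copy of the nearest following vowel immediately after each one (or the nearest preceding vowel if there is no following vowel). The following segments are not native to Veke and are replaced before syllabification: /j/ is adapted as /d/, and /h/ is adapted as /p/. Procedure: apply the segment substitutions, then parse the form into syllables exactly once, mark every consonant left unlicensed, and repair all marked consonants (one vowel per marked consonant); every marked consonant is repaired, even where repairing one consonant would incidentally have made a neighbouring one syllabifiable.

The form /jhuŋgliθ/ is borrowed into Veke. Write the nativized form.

dupuŋgiliθi

Substitution: /j/ → /d/, /h/ → /p/, giving /dpuŋgliθ/.
The consonants /d/, /g/, /θ/ cannot be parsed into a legal (C)V(N) syllable (only a nasal (/m/, /n/, or /ŋ/) is licensed in coda position; onsets are limited to one consonant).
Inserting the epenthetic vowel yields /d/ → /du/, /g/ → /gi/, /θ/ → /θi/.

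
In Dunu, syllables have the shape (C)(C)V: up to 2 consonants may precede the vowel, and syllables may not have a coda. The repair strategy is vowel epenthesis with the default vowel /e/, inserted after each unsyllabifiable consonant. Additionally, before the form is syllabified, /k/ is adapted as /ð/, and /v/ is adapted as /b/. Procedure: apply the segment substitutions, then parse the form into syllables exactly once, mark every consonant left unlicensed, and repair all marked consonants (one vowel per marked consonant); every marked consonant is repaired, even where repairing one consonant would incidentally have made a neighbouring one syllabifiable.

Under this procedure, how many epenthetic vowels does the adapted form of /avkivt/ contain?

After substitution the input is /abðibt/.
The unsyllabifiable consonants are /b/, /t/; each receives one epenthetic vowel.

2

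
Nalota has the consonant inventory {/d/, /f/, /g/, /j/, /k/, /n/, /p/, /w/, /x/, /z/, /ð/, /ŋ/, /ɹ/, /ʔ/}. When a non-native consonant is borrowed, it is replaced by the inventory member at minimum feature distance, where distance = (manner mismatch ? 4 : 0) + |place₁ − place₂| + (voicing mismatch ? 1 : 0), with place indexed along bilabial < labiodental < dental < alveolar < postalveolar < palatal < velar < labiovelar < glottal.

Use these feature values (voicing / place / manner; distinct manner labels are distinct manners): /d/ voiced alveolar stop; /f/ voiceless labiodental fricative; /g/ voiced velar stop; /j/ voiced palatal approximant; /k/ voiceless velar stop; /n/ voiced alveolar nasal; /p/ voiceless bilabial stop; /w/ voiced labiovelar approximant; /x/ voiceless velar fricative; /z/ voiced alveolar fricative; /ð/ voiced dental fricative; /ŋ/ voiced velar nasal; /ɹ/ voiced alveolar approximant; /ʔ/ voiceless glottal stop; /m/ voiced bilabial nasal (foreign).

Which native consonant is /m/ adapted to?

/n/ is closest: same manner (nasal), place distance 3 (bilabial→alveolar), same voicing; total 3. Next closest is /p/ at distance 5.

n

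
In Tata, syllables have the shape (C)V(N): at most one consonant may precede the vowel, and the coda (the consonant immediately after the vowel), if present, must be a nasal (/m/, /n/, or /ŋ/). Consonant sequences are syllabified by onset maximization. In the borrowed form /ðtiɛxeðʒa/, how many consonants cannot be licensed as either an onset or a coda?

2

Syllabifying with onset maximization leaves /ð/, /ð/ stranded (only a nasal (/m/, /n/, or /ŋ/) is licensed in coda position; onsets are limited to one consonant).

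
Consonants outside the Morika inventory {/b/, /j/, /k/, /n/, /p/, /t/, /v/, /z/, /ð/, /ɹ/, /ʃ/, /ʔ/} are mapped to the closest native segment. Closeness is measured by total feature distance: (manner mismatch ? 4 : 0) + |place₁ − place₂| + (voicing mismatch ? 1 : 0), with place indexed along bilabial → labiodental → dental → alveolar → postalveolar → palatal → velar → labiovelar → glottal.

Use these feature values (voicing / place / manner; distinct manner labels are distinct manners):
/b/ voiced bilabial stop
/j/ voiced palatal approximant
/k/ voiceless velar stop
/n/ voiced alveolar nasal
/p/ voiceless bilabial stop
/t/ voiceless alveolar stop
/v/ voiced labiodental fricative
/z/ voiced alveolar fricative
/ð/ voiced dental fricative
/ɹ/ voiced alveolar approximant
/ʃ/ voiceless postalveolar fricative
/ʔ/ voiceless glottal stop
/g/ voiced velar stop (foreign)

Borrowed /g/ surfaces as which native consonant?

/k/ is closest: same manner (stop), place distance 0 (velar→velar), voicing differs (+1); total 1. Next closest is /ʔ/ at distance 3.

k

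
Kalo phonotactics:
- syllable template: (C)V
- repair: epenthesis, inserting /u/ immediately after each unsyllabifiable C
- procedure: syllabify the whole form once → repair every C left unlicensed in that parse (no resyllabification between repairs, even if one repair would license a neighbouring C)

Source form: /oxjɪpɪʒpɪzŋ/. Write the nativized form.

Under (C)V, the unsyllabifiable consonants are /x/, /ʒ/, /z/, /ŋ/ (no codas are permitted; onsets are limited to one consonant).
Inserting the epenthetic vowel yields /x/ → /xu/, /ʒ/ → /ʒu/, /z/ → /zu/, /ŋ/ → /ŋu/.

oxujɪpɪʒupɪzuŋu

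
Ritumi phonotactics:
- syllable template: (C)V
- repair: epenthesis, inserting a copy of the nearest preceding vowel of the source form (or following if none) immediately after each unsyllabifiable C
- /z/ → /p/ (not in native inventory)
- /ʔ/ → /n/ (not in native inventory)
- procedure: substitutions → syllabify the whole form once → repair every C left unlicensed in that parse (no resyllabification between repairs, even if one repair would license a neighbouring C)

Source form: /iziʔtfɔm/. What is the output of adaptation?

ipinitifɔmɔ

Substitution: /z/ → /p/, /ʔ/ → /n/, giving /ipintfɔm/.
Syllabifying with onset maximization leaves /n/, /t/, /m/ stranded (no codas are permitted; onsets are limited to one consonant).
Each unlicensed consonant becomes the onset of a new syllable: /n/ → /ni/, /t/ → /ti/, /m/ → /mɔ/.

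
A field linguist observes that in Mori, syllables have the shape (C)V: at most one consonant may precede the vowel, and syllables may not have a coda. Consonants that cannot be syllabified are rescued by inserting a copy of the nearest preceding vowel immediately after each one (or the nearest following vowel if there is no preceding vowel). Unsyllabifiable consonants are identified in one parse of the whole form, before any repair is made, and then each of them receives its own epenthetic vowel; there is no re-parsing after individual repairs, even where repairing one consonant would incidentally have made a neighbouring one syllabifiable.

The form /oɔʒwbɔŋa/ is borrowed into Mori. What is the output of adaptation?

The consonants /ʒ/, /w/ cannot be parsed into a legal (C)V syllable (no codas are permitted; onsets are limited to one consonant).
Each unlicensed consonant becomes the onset of a new syllable: /ʒ/ → /ʒɔ/, /w/ → /wɔ/.

oɔʒɔwɔbɔŋa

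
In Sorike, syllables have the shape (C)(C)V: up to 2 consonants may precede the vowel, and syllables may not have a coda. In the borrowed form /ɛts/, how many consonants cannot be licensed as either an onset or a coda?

2

The consonants /t/, /s/ cannot be parsed into a legal (C)(C)V syllable (no codas are permitted; onsets may contain at most 2 consonants).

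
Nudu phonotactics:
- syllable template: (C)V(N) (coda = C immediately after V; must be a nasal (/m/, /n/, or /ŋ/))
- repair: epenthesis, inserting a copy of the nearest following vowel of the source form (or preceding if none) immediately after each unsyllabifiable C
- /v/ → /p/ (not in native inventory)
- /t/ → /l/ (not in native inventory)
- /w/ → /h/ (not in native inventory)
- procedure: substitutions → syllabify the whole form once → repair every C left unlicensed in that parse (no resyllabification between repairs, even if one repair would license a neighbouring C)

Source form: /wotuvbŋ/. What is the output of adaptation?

holupubuŋu

Substitution: /w/ → /h/, /t/ → /l/, /v/ → /p/, giving /holupbŋ/.
Under (C)V(N), the unsyllabifiable consonants are /p/, /b/, /ŋ/ (only a nasal (/m/, /n/, or /ŋ/) is licensed in coda position; onsets are limited to one consonant).
Epenthesis after each stranded consonant: /p/ → /pu/, /b/ → /bu/, /ŋ/ → /ŋu/.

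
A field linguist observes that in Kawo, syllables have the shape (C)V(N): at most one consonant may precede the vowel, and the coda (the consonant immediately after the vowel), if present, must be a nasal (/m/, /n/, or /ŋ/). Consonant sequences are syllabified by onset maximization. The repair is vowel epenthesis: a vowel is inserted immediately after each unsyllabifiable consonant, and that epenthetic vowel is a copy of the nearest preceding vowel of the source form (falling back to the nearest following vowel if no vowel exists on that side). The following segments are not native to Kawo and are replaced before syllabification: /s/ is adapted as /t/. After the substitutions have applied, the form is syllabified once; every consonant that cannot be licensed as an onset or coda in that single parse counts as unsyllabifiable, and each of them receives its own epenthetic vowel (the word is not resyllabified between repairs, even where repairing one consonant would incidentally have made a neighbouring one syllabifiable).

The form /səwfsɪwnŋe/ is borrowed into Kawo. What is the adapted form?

təwəfətɪwɪnɪŋe

Substitution: /s/ → /t/, giving /təwftɪwnŋe/.
Syllabifying with onset maximization leaves /w/, /f/, /w/, /n/ stranded (only a nasal (/m/, /n/, or /ŋ/) is licensed in coda position; onsets are limited to one consonant).
Each unlicensed consonant becomes the onset of a new syllable: /w/ → /wə/, /f/ → /fə/, /w/ → /wɪ/, /n/ → /nɪ/.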